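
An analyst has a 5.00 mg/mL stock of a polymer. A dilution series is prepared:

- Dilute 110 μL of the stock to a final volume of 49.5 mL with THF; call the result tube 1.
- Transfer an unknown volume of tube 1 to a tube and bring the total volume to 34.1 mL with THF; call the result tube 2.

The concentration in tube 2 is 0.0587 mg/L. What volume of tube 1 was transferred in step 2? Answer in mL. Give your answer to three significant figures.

0.180 mL

Step 1: 110 μL brought to 49.5 mL → factor 49500/110 = 450
Step 2: v brought to 34.1 mL → factor = 34.1 mL/v
Product of known-step factors = 450
Overall factor = 5.00 mg/mL / (0.0587 mg/L) = 85179
Step-2 factor = 85179 / 450 = 189.29
v = 34.1 mL / 189.29 = 0.180 mL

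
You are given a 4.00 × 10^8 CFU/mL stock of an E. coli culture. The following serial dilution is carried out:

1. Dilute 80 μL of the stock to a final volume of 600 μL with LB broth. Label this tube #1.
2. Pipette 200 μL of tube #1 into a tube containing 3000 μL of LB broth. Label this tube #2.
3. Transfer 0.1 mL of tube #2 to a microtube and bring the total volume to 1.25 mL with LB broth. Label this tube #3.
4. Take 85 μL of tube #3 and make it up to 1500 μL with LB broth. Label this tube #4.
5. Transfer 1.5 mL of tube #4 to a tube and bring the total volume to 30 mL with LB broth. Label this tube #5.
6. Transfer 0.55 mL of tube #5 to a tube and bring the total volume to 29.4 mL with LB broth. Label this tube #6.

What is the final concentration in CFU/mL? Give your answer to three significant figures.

14.1 CFU/mL

Step 1: 80 μL brought to 600 μL → factor 600/80 = 7.5
Step 2: 200 μL + 3000 μL = 3200 μL total → factor 3200/200 = 16
Step 3: 0.1 mL brought to 1.25 mL → factor 1.25/0.1 = 12.5
Step 4: 85 μL brought to 1500 μL → factor 1500/85 = 17.647
Step 5: 1.5 mL brought to 30 mL → factor 30/1.5 = 20
Step 6: 0.55 mL brought to 29.4 mL → factor 29.4/0.55 = 53.455
Overall dilution factor = 7.5 × 16 × 12.5 × 17.647 × 20 × 53.455 = 2.8299 × 10^7
Final = 4.00 × 10^8 CFU/mL / 2.8299 × 10^7 = 14.1 CFU/mL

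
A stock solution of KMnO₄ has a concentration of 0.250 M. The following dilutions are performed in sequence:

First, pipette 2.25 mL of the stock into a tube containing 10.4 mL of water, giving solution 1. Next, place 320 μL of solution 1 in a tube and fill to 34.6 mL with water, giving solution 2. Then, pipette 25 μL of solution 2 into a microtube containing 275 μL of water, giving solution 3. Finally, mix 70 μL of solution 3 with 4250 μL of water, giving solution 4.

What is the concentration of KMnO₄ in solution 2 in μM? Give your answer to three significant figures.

411 μM

Step 1: 2.25 mL + 10.4 mL = 12.65 mL total → factor 12.65/2.25 = 5.6222
Step 2: 320 μL brought to 34.6 mL → factor 34600/320 = 108.12
Dilution factor through solution 2 = 5.6222 × 108.12 = 607.9
[solution 2] = 0.250 M / 607.9 = 0.0004112 M = 411 μM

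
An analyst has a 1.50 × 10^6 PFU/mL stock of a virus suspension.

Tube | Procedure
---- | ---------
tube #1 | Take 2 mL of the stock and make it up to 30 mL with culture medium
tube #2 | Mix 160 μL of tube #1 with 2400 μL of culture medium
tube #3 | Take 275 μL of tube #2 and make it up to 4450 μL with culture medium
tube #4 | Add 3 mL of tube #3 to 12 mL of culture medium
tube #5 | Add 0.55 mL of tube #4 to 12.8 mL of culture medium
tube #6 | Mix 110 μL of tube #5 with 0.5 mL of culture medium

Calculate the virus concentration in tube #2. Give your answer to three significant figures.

Step 1: 2 mL brought to 30 mL → factor 30/2 = 15
Step 2: 160 μL + 2400 μL = 2560 μL total → factor 2560/160 = 16
Dilution factor through tube #2 = 15 × 16 = 240
[tube #2] = 1.50 × 10^6 PFU/mL / 240 = 6.25 × 10^3 PFU/mL

6.25 × 10^3 PFU/mL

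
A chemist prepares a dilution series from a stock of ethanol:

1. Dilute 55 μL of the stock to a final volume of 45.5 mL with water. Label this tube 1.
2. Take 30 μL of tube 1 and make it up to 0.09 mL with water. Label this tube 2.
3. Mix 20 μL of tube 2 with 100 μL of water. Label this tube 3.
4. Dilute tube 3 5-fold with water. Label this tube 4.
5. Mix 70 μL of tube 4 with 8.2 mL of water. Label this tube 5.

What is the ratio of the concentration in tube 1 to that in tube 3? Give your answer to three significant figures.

Step 1: 55 μL brought to 45.5 mL → factor 45500/55 = 827.27
Step 2: 30 μL brought to 0.09 mL → factor 90/30 = 3
Step 3: 20 μL + 100 μL = 120 μL total → factor 120/20 = 6
Dilution factor to tube 1 = 827.27; to tube 3 = 14891
[tube 1]/[tube 3] = (factor to tube 3)/(factor to tube 1) = 14891/827.27 = 18.0

18.0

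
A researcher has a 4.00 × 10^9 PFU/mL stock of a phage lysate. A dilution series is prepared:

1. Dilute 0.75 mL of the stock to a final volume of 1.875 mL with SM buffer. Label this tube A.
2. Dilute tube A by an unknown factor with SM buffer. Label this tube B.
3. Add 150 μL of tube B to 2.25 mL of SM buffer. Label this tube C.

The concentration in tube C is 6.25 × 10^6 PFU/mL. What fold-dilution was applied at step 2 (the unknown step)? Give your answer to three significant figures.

Step 1: 0.75 mL brought to 1.875 mL → factor 1.875/0.75 = 2.5
Step 2: unknown factor x
Step 3: 150 μL + 2.25 mL = 2400 μL total → factor 2400/150 = 16
Product of known-step factors = 40
Overall factor = 4.00 × 10^9 PFU/mL / (6.25 × 10^6 PFU/mL) = 640
x = 640 / 40 = 16.0

16.0-fold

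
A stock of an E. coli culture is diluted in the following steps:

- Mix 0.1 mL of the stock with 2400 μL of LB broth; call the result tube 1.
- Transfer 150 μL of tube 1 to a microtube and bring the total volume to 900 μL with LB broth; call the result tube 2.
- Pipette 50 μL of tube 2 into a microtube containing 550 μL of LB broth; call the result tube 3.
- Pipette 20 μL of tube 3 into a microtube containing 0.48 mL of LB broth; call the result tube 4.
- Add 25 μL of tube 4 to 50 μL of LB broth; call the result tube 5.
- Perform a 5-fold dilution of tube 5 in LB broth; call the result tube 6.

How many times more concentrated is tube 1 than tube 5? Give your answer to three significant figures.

5.40 × 10^3

Step 1: 0.1 mL + 2400 μL = 2.5 mL total → factor 2.5/0.1 = 25
Step 2: 150 μL brought to 900 μL → factor 900/150 = 6
Step 3: 50 μL + 550 μL = 600 μL total → factor 600/50 = 12
Step 4: 20 μL + 0.48 mL = 500 μL total → factor 500/20 = 25
Step 5: 25 μL + 50 μL = 75 μL total → factor 75/25 = 3
Dilution factor to tube 1 = 25; to tube 5 = 1.35 × 10^5
[tube 1]/[tube 5] = (factor to tube 5)/(factor to tube 1) = 1.35 × 10^5/25 = 5.40 × 10^3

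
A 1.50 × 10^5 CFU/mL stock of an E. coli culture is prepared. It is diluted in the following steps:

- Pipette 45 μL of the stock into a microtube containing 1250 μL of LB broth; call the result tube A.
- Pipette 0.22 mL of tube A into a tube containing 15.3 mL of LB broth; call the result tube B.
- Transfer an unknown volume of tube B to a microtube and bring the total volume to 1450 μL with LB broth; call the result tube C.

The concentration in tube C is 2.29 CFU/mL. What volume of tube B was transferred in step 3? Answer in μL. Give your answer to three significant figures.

Step 1: 45 μL + 1250 μL = 1295 μL total → factor 1295/45 = 28.778
Step 2: 0.22 mL + 15.3 mL = 15.52 mL total → factor 15.52/0.22 = 70.545
Step 3: v brought to 1450 μL → factor = 1450 μL/v
Product of known-step factors = 2030.1
Overall factor = 1.50 × 10^5 CFU/mL / (2.29 CFU/mL) = 65502
Step-3 factor = 65502 / 2030.1 = 32.265
v = 1450 μL / 32.265 = 44.9 μL

44.9 μL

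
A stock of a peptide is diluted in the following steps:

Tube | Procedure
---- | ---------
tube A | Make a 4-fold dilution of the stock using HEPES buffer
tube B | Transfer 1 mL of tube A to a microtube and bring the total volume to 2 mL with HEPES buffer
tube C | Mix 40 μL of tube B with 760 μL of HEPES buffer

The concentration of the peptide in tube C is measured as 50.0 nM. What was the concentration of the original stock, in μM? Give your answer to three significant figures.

Step 1: 4-fold → factor 4
Step 2: 1 mL brought to 2 mL → factor 2/1 = 2
Step 3: 40 μL + 760 μL = 800 μL total → factor 800/40 = 20
Overall dilution factor = 4 × 2 × 20 = 160
Stock = 50.0 nM × 160 = 8000 nM = 8.00 μM

8.00 μM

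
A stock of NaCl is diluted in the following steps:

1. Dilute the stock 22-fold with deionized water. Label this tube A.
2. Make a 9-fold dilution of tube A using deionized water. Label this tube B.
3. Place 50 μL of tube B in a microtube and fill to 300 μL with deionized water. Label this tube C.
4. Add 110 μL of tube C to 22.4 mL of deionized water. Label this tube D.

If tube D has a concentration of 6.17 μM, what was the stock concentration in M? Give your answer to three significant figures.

1.50 M

Step 1: 22-fold → factor 22
Step 2: 9-fold → factor 9
Step 3: 50 μL brought to 300 μL → factor 300/50 = 6
Step 4: 110 μL + 22.4 mL = 22510 μL total → factor 22510/110 = 204.64
Overall dilution factor = 22 × 9 × 6 × 204.64 = 2.4311 × 10^5
Stock = 6.17 μM × 2.4311 × 10^5 = 1.500 × 10^6 μM = 1.50 M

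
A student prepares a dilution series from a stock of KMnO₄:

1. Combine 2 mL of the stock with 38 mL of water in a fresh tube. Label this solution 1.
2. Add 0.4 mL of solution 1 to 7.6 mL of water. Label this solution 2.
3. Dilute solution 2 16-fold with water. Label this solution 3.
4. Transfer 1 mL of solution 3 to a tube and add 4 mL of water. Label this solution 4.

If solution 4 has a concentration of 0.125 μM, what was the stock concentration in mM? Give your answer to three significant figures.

Step 1: 2 mL + 38 mL = 40 mL total → factor 40/2 = 20
Step 2: 0.4 mL + 7.6 mL = 8 mL total → factor 8/0.4 = 20
Step 3: 16-fold → factor 16
Step 4: 1 mL + 4 mL = 5 mL total → factor 5/1 = 5
Overall dilution factor = 20 × 20 × 16 × 5 = 32000
Stock = 0.125 μM × 32000 = 4000 μM = 4.00 mM

4.00 mM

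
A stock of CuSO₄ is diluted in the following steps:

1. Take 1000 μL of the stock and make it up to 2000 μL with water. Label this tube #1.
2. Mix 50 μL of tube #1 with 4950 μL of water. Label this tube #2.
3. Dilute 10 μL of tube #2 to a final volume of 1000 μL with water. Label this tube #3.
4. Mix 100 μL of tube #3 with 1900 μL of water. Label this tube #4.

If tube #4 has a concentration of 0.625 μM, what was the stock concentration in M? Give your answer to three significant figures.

Step 1: 1000 μL brought to 2000 μL → factor 2000/1000 = 2
Step 2: 50 μL + 4950 μL = 5000 μL total → factor 5000/50 = 100
Step 3: 10 μL brought to 1000 μL → factor 1000/10 = 100
Step 4: 100 μL + 1900 μL = 2000 μL total → factor 2000/100 = 20
Overall dilution factor = 2 × 100 × 100 × 20 = 4 × 10^5
Stock = 0.625 μM × 4 × 10^5 = 2.500 × 10^5 μM = 0.250 M

0.250 M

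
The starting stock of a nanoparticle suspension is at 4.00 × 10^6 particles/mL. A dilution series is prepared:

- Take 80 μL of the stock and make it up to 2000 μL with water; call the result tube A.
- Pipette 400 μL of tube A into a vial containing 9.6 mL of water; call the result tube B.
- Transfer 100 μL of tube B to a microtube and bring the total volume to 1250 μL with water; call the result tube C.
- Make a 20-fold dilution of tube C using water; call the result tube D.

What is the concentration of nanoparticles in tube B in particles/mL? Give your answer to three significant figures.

6.40 × 10^3 particles/mL

Step 1: 80 μL brought to 2000 μL → factor 2000/80 = 25
Step 2: 400 μL + 9.6 mL = 10000 μL total → factor 10000/400 = 25
Dilution factor through tube B = 25 × 25 = 625
[tube B] = 4.00 × 10^6 particles/mL / 625 = 6.40 × 10^3 particles/mL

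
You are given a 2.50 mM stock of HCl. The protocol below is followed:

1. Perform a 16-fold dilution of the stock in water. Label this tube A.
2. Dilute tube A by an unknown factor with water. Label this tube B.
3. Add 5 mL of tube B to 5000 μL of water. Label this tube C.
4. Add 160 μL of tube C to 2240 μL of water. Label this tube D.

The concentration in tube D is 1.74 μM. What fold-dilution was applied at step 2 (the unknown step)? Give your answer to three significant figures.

2.99-fold

Step 1: 16-fold → factor 16
Step 2: unknown factor x
Step 3: 5 mL + 5000 μL = 10 mL total → factor 10/5 = 2
Step 4: 160 μL + 2240 μL = 2400 μL total → factor 2400/160 = 15
Product of known-step factors = 480
Overall factor = 2.50 mM / (1.74 μM) = 1436.8
x = 1436.8 / 480 = 2.99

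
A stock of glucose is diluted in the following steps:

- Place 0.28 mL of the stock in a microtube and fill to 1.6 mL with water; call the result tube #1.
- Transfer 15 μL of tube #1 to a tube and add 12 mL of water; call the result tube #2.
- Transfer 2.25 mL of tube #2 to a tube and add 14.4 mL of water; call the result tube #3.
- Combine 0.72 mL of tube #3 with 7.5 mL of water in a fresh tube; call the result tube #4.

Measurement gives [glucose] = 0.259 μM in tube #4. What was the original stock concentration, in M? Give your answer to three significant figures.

0.100 M

Step 1: 0.28 mL brought to 1.6 mL → factor 1.6/0.28 = 5.7143
Step 2: 15 μL + 12 mL = 12015 μL total → factor 12015/15 = 801
Step 3: 2.25 mL + 14.4 mL = 16.65 mL total → factor 16.65/2.25 = 7.4
Step 4: 0.72 mL + 7.5 mL = 8.22 mL total → factor 8.22/0.72 = 11.417
Overall dilution factor = 5.7143 × 801 × 7.4 × 11.417 = 3.8669 × 10^5
Stock = 0.259 μM × 3.8669 × 10^5 = 1.002 × 10^5 μM = 0.100 M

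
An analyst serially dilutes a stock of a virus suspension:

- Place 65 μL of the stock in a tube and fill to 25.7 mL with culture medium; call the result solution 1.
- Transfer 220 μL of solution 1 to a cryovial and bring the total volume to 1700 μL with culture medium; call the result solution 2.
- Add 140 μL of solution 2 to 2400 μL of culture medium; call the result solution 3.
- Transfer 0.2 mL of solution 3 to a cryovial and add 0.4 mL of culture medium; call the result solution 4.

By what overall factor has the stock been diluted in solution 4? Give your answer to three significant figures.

1.66 × 10^5

Step 1: 65 μL brought to 25.7 mL → factor 25700/65 = 395.38
Step 2: 220 μL brought to 1700 μL → factor 1700/220 = 7.7273
Step 3: 140 μL + 2400 μL = 2540 μL total → factor 2540/140 = 18.143
Step 4: 0.2 mL + 0.4 mL = 0.6 mL total → factor 0.6/0.2 = 3
Overall dilution factor = 395.38 × 7.7273 × 18.143 × 3 = 1.6629 × 10^5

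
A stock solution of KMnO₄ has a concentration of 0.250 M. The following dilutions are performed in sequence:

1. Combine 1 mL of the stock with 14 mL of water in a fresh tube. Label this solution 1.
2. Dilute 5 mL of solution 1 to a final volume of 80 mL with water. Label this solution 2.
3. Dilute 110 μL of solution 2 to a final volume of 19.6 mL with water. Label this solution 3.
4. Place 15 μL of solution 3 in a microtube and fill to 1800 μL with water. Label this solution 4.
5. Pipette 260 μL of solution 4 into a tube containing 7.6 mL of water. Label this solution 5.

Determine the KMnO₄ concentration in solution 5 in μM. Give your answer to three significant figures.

Step 1: 1 mL + 14 mL = 15 mL total → factor 15/1 = 15
Step 2: 5 mL brought to 80 mL → factor 80/5 = 16
Step 3: 110 μL brought to 19.6 mL → factor 19600/110 = 178.18
Step 4: 15 μL brought to 1800 μL → factor 1800/15 = 120
Step 5: 260 μL + 7.6 mL = 7860 μL total → factor 7860/260 = 30.231
Overall dilution factor = 15 × 16 × 178.18 × 120 × 30.231 = 1.5513 × 10^8
Final = 0.250 M / 1.5513 × 10^8 = 1.612 × 10^-9 M = 0.00161 μM

0.00161 μM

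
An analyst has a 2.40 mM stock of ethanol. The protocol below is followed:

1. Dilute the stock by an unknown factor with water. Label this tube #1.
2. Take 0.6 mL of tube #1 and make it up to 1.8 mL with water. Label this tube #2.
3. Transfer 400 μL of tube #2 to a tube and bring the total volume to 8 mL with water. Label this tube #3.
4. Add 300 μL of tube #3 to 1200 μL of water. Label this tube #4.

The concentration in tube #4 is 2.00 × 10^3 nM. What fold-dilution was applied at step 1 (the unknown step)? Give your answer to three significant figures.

4.00-fold

Step 1: unknown factor x
Step 2: 0.6 mL brought to 1.8 mL → factor 1.8/0.6 = 3
Step 3: 400 μL brought to 8 mL → factor 8000/400 = 20
Step 4: 300 μL + 1200 μL = 1500 μL total → factor 1500/300 = 5
Product of known-step factors = 300
Overall factor = 2.40 mM / (2.00 × 10^3 nM) = 1200
x = 1200 / 300 = 4.00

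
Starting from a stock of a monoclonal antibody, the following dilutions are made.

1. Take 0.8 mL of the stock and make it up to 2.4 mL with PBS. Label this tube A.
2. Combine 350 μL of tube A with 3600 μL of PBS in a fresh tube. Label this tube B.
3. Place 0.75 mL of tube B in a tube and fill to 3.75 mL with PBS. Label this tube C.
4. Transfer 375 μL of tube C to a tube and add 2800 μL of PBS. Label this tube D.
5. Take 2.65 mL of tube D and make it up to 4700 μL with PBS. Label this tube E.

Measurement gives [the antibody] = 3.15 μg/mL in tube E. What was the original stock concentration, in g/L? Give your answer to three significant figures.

8.01 g/L

Step 1: 0.8 mL brought to 2.4 mL → factor 2.4/0.8 = 3
Step 2: 350 μL + 3600 μL = 3950 μL total → factor 3950/350 = 11.286
Step 3: 0.75 mL brought to 3.75 mL → factor 3.75/0.75 = 5
Step 4: 375 μL + 2800 μL = 3175 μL total → factor 3175/375 = 8.4667
Step 5: 2.65 mL brought to 4700 μL → factor 4.7/2.65 = 1.7736
Overall dilution factor = 3 × 11.286 × 5 × 8.4667 × 1.7736 = 2542.1
Stock = 3.15 μg/mL × 2542.1 = 8007 μg/mL = 8.01 g/L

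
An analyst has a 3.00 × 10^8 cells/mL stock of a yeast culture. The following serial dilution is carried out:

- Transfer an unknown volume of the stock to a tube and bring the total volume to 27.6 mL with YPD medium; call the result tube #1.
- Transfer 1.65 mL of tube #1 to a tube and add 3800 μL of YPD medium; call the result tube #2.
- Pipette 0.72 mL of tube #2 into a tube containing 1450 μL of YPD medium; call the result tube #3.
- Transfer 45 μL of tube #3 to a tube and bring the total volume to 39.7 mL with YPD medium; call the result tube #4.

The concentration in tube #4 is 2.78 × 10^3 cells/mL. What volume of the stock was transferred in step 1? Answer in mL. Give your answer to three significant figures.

2.25 mL

Step 1: v brought to 27.6 mL → factor = 27.6 mL/v
Step 2: 1.65 mL + 3800 μL = 5.45 mL total → factor 5.45/1.65 = 3.303
Step 3: 0.72 mL + 1450 μL = 2.17 mL total → factor 2.17/0.72 = 3.0139
Step 4: 45 μL brought to 39.7 mL → factor 39700/45 = 882.22
Product of known-step factors = 8782.5
Overall factor = 3.00 × 10^8 cells/mL / (2.78 × 10^3 cells/mL) = 1.0791 × 10^5
Step-1 factor = 1.0791 × 10^5 / 8782.5 = 12.287
v = 27.6 mL / 12.287 = 2.25 mL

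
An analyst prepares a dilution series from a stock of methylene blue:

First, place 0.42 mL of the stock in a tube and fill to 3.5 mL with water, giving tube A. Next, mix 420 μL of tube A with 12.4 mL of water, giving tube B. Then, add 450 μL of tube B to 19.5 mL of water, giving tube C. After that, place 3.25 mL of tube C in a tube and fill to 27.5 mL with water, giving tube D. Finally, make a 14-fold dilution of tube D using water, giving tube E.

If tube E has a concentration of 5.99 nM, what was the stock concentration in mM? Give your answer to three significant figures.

Step 1: 0.42 mL brought to 3.5 mL → factor 3.5/0.42 = 8.3333
Step 2: 420 μL + 12.4 mL = 12820 μL total → factor 12820/420 = 30.524
Step 3: 450 μL + 19.5 mL = 19950 μL total → factor 19950/450 = 44.333
Step 4: 3.25 mL brought to 27.5 mL → factor 27.5/3.25 = 8.4615
Step 5: 14-fold → factor 14
Overall dilution factor = 8.3333 × 30.524 × 44.333 × 8.4615 × 14 = 1.3359 × 10^6
Stock = 5.99 nM × 1.3359 × 10^6 = 8.002 × 10^6 nM = 8.00 mM

8.00 mM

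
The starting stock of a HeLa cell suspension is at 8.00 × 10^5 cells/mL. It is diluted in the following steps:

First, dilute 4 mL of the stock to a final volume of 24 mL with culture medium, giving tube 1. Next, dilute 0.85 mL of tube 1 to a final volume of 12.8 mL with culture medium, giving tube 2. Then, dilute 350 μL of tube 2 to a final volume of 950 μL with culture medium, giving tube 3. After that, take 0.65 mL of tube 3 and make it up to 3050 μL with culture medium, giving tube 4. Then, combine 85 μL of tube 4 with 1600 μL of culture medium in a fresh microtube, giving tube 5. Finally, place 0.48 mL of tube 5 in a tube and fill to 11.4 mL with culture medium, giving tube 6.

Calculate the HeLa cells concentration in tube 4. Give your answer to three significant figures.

695 cells/mL

Step 1: 4 mL brought to 24 mL → factor 24/4 = 6
Step 2: 0.85 mL brought to 12.8 mL → factor 12.8/0.85 = 15.059
Step 3: 350 μL brought to 950 μL → factor 950/350 = 2.7143
Step 4: 0.65 mL brought to 3050 μL → factor 3.05/0.65 = 4.6923
Dilution factor through tube 4 = 6 × 15.059 × 2.7143 × 4.6923 = 1150.8
[tube 4] = 8.00 × 10^5 cells/mL / 1150.8 = 695 cells/mL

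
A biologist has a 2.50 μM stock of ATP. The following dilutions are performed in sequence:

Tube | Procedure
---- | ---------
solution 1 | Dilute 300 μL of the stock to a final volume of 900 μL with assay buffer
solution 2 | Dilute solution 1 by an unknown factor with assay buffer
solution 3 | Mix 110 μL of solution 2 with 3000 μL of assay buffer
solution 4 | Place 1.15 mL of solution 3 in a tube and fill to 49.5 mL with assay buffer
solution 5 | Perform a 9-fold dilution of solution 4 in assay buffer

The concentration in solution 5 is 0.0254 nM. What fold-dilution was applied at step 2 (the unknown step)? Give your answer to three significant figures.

Step 1: 300 μL brought to 900 μL → factor 900/300 = 3
Step 2: unknown factor x
Step 3: 110 μL + 3000 μL = 3110 μL total → factor 3110/110 = 28.273
Step 4: 1.15 mL brought to 49.5 mL → factor 49.5/1.15 = 43.043
Step 5: 9-fold → factor 9
Product of known-step factors = 32858
Overall factor = 2.50 μM / (0.0254 nM) = 98425
x = 98425 / 32858 = 3.00

3.00-fold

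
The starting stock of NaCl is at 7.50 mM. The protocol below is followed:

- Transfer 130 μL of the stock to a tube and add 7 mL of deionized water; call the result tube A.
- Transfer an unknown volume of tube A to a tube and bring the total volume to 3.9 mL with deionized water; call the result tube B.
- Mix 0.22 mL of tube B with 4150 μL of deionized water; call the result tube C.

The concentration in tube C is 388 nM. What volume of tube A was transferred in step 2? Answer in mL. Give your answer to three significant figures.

0.220 mL

Step 1: 130 μL + 7 mL = 7130 μL total → factor 7130/130 = 54.846
Step 2: v brought to 3.9 mL → factor = 3.9 mL/v
Step 3: 0.22 mL + 4150 μL = 4.37 mL total → factor 4.37/0.22 = 19.864
Product of known-step factors = 1089.4
Overall factor = 7.50 mM / (388 nM) = 19330
Step-2 factor = 19330 / 1089.4 = 17.743
v = 3.9 mL / 17.743 = 0.220 mL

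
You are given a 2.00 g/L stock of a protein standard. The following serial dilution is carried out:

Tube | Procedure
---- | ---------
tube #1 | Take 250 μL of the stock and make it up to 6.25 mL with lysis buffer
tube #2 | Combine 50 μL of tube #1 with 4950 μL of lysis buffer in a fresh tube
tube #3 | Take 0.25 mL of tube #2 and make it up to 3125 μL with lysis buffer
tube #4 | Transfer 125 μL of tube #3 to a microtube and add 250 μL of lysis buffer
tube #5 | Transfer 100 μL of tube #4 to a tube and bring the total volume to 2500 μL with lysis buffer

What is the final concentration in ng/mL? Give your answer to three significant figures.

0.853 ng/mL

Step 1: 250 μL brought to 6.25 mL → factor 6250/250 = 25
Step 2: 50 μL + 4950 μL = 5000 μL total → factor 5000/50 = 100
Step 3: 0.25 mL brought to 3125 μL → factor 3.125/0.25 = 12.5
Step 4: 125 μL + 250 μL = 375 μL total → factor 375/125 = 3
Step 5: 100 μL brought to 2500 μL → factor 2500/100 = 25
Overall dilution factor = 25 × 100 × 12.5 × 3 × 25 = 2.3438 × 10^6
Final = 2.00 g/L / 2.3438 × 10^6 = 8.533 × 10^-7 g/L = 0.853 ng/mL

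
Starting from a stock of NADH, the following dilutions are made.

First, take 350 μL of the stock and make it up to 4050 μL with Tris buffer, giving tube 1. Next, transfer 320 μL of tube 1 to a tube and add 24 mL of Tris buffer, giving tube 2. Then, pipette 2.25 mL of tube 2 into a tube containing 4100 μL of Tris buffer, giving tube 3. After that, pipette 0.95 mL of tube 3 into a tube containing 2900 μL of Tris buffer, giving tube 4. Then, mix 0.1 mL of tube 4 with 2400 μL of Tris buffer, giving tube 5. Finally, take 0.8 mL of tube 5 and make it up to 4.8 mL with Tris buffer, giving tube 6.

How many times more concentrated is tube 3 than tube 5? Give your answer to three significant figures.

Step 1: 350 μL brought to 4050 μL → factor 4050/350 = 11.571
Step 2: 320 μL + 24 mL = 24320 μL total → factor 24320/320 = 76
Step 3: 2.25 mL + 4100 μL = 6.35 mL total → factor 6.35/2.25 = 2.8222
Step 4: 0.95 mL + 2900 μL = 3.85 mL total → factor 3.85/0.95 = 4.0526
Step 5: 0.1 mL + 2400 μL = 2.5 mL total → factor 2.5/0.1 = 25
Dilution factor to tube 3 = 2481.9; to tube 5 = 2.5146 × 10^5
[tube 3]/[tube 5] = (factor to tube 5)/(factor to tube 3) = 2.5146 × 10^5/2481.9 = 101

101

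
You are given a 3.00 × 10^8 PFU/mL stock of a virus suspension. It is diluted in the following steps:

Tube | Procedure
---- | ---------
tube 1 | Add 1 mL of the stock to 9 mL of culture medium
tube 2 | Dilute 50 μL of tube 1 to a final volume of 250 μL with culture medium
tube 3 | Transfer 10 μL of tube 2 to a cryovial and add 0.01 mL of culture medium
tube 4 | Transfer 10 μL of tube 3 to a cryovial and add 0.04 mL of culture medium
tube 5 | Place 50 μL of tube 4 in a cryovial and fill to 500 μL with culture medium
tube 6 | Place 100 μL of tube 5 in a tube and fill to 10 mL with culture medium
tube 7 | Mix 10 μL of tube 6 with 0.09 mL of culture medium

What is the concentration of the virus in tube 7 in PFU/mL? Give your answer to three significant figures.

60.0 PFU/mL

Step 1: 1 mL + 9 mL = 10 mL total → factor 10/1 = 10
Step 2: 50 μL brought to 250 μL → factor 250/50 = 5
Step 3: 10 μL + 0.01 mL = 20 μL total → factor 20/10 = 2
Step 4: 10 μL + 0.04 mL = 50 μL total → factor 50/10 = 5
Step 5: 50 μL brought to 500 μL → factor 500/50 = 10
Step 6: 100 μL brought to 10 mL → factor 10000/100 = 100
Step 7: 10 μL + 0.09 mL = 100 μL total → factor 100/10 = 10
Overall dilution factor = 10 × 5 × 2 × 5 × 10 × 100 × 10 = 5 × 10^6
Final = 3.00 × 10^8 PFU/mL / 5 × 10^6 = 60.0 PFU/mL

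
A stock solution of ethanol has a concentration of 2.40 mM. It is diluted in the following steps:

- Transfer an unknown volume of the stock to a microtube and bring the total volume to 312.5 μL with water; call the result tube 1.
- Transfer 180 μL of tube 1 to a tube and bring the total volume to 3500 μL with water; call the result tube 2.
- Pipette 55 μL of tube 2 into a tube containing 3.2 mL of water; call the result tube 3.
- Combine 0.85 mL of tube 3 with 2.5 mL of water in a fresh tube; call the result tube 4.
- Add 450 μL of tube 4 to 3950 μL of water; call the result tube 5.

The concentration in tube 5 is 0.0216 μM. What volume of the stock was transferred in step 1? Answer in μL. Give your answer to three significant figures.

Step 1: v brought to 312.5 μL → factor = 312.5 μL/v
Step 2: 180 μL brought to 3500 μL → factor 3500/180 = 19.444
Step 3: 55 μL + 3.2 mL = 3255 μL total → factor 3255/55 = 59.182
Step 4: 0.85 mL + 2.5 mL = 3.35 mL total → factor 3.35/0.85 = 3.9412
Step 5: 450 μL + 3950 μL = 4400 μL total → factor 4400/450 = 9.7778
Product of known-step factors = 44346
Overall factor = 2.40 mM / (0.0216 μM) = 1.1111 × 10^5
Step-1 factor = 1.1111 × 10^5 / 44346 = 2.5056
v = 312.5 μL / 2.5056 = 125 μL

125 μL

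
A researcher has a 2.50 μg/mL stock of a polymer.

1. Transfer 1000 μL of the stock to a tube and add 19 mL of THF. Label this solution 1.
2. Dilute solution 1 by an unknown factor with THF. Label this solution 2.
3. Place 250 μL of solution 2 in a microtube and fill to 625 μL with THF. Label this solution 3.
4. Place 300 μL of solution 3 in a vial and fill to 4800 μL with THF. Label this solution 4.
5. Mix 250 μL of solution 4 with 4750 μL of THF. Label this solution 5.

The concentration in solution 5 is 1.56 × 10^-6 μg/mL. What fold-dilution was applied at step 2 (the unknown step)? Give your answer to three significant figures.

100-fold

Step 1: 1000 μL + 19 mL = 20000 μL total → factor 20000/1000 = 20
Step 2: unknown factor x
Step 3: 250 μL brought to 625 μL → factor 625/250 = 2.5
Step 4: 300 μL brought to 4800 μL → factor 4800/300 = 16
Step 5: 250 μL + 4750 μL = 5000 μL total → factor 5000/250 = 20
Product of known-step factors = 16000
Overall factor = 2.50 μg/mL / (1.56 × 10^-6 μg/mL) = 1.6026 × 10^6
x = 1.6026 × 10^6 / 16000 = 100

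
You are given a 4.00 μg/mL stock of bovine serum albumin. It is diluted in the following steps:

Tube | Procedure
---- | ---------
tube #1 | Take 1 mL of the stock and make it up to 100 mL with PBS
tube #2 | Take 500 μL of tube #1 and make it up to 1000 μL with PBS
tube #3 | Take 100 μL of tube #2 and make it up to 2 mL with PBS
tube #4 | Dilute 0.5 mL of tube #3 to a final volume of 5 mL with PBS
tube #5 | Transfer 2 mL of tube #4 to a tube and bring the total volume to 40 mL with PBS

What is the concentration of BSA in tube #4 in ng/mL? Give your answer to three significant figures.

0.100 ng/mL

Step 1: 1 mL brought to 100 mL → factor 100/1 = 100
Step 2: 500 μL brought to 1000 μL → factor 1000/500 = 2
Step 3: 100 μL brought to 2 mL → factor 2000/100 = 20
Step 4: 0.5 mL brought to 5 mL → factor 5/0.5 = 10
Dilution factor through tube #4 = 100 × 2 × 20 × 10 = 40000
[tube #4] = 4.00 μg/mL / 40000 = 0.0001000 μg/mL = 0.100 ng/mL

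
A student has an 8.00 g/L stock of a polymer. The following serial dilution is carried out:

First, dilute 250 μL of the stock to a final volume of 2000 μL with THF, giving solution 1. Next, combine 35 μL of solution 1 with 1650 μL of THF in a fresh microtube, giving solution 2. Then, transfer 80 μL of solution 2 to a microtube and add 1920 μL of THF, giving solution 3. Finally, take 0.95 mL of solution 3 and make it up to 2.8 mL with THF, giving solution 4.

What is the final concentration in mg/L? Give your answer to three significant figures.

0.282 mg/L

Step 1: 250 μL brought to 2000 μL → factor 2000/250 = 8
Step 2: 35 μL + 1650 μL = 1685 μL total → factor 1685/35 = 48.143
Step 3: 80 μL + 1920 μL = 2000 μL total → factor 2000/80 = 25
Step 4: 0.95 mL brought to 2.8 mL → factor 2.8/0.95 = 2.9474
Overall dilution factor = 8 × 48.143 × 25 × 2.9474 = 28379
Final = 8.00 g/L / 28379 = 0.0002819 g/L = 0.282 mg/L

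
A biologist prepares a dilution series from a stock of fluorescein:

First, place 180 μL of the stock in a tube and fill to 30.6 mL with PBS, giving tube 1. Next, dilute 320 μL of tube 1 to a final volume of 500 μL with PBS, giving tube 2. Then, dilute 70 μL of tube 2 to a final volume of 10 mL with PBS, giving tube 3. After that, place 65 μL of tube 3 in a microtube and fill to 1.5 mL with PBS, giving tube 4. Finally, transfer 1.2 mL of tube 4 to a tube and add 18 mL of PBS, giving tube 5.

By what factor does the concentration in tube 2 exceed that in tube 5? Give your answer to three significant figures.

Step 1: 180 μL brought to 30.6 mL → factor 30600/180 = 170
Step 2: 320 μL brought to 500 μL → factor 500/320 = 1.5625
Step 3: 70 μL brought to 10 mL → factor 10000/70 = 142.86
Step 4: 65 μL brought to 1.5 mL → factor 1500/65 = 23.077
Step 5: 1.2 mL + 18 mL = 19.2 mL total → factor 19.2/1.2 = 16
Dilution factor to tube 2 = 265.62; to tube 5 = 1.4011 × 10^7
[tube 2]/[tube 5] = (factor to tube 5)/(factor to tube 2) = 1.4011 × 10^7/265.62 = 5.27 × 10^4

5.27 × 10^4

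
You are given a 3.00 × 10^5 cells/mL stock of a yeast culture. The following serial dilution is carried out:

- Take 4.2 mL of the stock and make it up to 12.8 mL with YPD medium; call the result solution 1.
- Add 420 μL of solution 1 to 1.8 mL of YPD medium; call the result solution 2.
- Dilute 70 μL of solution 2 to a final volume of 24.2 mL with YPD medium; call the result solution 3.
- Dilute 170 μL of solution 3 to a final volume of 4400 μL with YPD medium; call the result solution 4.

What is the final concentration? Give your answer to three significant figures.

Step 1: 4.2 mL brought to 12.8 mL → factor 12.8/4.2 = 3.0476
Step 2: 420 μL + 1.8 mL = 2220 μL total → factor 2220/420 = 5.2857
Step 3: 70 μL brought to 24.2 mL → factor 24200/70 = 345.71
Step 4: 170 μL brought to 4400 μL → factor 4400/170 = 25.882
Overall dilution factor = 3.0476 × 5.2857 × 345.71 × 25.882 = 1.4414 × 10^5
Final = 3.00 × 10^5 cells/mL / 1.4414 × 10^5 = 2.08 cells/mL

2.08 cells/mL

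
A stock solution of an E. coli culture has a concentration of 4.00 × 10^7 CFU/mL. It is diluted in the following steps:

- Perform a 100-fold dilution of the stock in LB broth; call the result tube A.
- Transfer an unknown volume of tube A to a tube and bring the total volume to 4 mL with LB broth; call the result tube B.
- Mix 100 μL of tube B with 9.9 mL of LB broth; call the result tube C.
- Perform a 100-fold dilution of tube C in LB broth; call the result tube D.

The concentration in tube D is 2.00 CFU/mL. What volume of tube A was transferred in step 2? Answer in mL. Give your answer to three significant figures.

Step 1: 100-fold → factor 100
Step 2: v brought to 4 mL → factor = 4 mL/v
Step 3: 100 μL + 9.9 mL = 10000 μL total → factor 10000/100 = 100
Step 4: 100-fold → factor 100
Product of known-step factors = 1 × 10^6
Overall factor = 4.00 × 10^7 CFU/mL / (2.00 CFU/mL) = 2 × 10^7
Step-2 factor = 2 × 10^7 / 1 × 10^6 = 20
v = 4 mL / 20 = 0.200 mL

0.200 mL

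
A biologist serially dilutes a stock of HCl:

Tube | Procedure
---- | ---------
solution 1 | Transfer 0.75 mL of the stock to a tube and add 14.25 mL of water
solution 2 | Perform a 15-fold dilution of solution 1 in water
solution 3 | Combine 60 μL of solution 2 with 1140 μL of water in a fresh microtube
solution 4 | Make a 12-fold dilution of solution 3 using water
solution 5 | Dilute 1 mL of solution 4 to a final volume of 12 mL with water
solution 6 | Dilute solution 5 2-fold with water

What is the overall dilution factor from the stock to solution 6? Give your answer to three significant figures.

Step 1: 0.75 mL + 14.25 mL = 15 mL total → factor 15/0.75 = 20
Step 2: 15-fold → factor 15
Step 3: 60 μL + 1140 μL = 1200 μL total → factor 1200/60 = 20
Step 4: 12-fold → factor 12
Step 5: 1 mL brought to 12 mL → factor 12/1 = 12
Step 6: 2-fold → factor 2
Overall dilution factor = 20 × 15 × 20 × 12 × 12 × 2 = 1.728 × 10^6

1.73 × 10^6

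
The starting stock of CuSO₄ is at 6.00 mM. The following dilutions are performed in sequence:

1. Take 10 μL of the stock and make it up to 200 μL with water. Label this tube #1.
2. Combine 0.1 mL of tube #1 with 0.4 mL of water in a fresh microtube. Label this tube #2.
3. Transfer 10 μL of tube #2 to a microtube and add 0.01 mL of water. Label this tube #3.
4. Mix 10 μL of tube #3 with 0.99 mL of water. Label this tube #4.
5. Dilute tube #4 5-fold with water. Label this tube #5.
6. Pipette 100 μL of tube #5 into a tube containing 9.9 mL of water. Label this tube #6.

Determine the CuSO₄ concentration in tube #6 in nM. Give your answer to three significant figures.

Step 1: 10 μL brought to 200 μL → factor 200/10 = 20
Step 2: 0.1 mL + 0.4 mL = 0.5 mL total → factor 0.5/0.1 = 5
Step 3: 10 μL + 0.01 mL = 20 μL total → factor 20/10 = 2
Step 4: 10 μL + 0.99 mL = 1000 μL total → factor 1000/10 = 100
Step 5: 5-fold → factor 5
Step 6: 100 μL + 9.9 mL = 10000 μL total → factor 10000/100 = 100
Overall dilution factor = 20 × 5 × 2 × 100 × 5 × 100 = 1 × 10^7
Final = 6.00 mM / 1 × 10^7 = 6.000 × 10^-7 mM = 0.600 nM

0.600 nM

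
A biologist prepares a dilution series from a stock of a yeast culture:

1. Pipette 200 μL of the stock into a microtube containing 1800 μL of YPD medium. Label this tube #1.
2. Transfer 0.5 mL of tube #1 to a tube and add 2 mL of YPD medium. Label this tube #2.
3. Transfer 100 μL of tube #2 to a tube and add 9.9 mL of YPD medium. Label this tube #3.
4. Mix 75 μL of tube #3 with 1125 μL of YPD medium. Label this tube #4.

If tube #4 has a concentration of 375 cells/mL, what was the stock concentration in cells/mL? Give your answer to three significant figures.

Step 1: 200 μL + 1800 μL = 2000 μL total → factor 2000/200 = 10
Step 2: 0.5 mL + 2 mL = 2.5 mL total → factor 2.5/0.5 = 5
Step 3: 100 μL + 9.9 mL = 10000 μL total → factor 10000/100 = 100
Step 4: 75 μL + 1125 μL = 1200 μL total → factor 1200/75 = 16
Overall dilution factor = 10 × 5 × 100 × 16 = 80000
Stock = 375 cells/mL × 80000 = 3.00 × 10^7 cells/mL

3.00 × 10^7 cells/mL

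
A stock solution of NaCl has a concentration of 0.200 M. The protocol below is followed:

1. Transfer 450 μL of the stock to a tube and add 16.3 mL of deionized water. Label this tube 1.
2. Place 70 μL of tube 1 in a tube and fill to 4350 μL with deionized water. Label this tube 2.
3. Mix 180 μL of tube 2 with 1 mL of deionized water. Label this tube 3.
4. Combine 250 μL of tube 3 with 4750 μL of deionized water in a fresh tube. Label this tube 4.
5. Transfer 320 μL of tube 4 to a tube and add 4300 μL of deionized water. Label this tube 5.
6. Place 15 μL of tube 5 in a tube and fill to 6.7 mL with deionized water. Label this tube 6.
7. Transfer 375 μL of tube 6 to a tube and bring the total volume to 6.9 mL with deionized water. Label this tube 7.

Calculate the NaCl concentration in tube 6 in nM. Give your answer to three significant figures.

Step 1: 450 μL + 16.3 mL = 16750 μL total → factor 16750/450 = 37.222
Step 2: 70 μL brought to 4350 μL → factor 4350/70 = 62.143
Step 3: 180 μL + 1 mL = 1180 μL total → factor 1180/180 = 6.5556
Step 4: 250 μL + 4750 μL = 5000 μL total → factor 5000/250 = 20
Step 5: 320 μL + 4300 μL = 4620 μL total → factor 4620/320 = 14.438
Step 6: 15 μL brought to 6.7 mL → factor 6700/15 = 446.67
Dilution factor through tube 6 = 37.222 × 62.143 × 6.5556 × 20 × 14.438 × 446.67 = 1.9557 × 10^9
[tube 6] = 0.200 M / 1.9557 × 10^9 = 1.023 × 10^-10 M = 0.102 nM

0.102 nM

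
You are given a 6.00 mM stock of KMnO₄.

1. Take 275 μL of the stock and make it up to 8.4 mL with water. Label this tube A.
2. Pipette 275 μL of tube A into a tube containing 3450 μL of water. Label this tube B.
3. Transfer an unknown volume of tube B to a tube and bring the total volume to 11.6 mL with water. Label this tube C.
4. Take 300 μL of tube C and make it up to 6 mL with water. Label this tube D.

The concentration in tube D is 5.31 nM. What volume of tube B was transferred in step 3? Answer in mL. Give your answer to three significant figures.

0.0850 mL

Step 1: 275 μL brought to 8.4 mL → factor 8400/275 = 30.545
Step 2: 275 μL + 3450 μL = 3725 μL total → factor 3725/275 = 13.545
Step 3: v brought to 11.6 mL → factor = 11.6 mL/v
Step 4: 300 μL brought to 6 mL → factor 6000/300 = 20
Product of known-step factors = 8275
Overall factor = 6.00 mM / (5.31 nM) = 1.1299 × 10^6
Step-3 factor = 1.1299 × 10^6 / 8275 = 136.55
v = 11.6 mL / 136.55 = 0.0850 mL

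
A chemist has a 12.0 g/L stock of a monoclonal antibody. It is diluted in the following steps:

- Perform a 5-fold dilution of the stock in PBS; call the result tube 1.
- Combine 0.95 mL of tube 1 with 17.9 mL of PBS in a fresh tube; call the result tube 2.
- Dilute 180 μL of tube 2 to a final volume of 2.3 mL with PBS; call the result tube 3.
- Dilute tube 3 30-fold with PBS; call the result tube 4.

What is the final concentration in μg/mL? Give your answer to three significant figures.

Step 1: 5-fold → factor 5
Step 2: 0.95 mL + 17.9 mL = 18.85 mL total → factor 18.85/0.95 = 19.842
Step 3: 180 μL brought to 2.3 mL → factor 2300/180 = 12.778
Step 4: 30-fold → factor 30
Overall dilution factor = 5 × 19.842 × 12.778 × 30 = 38031
Final = 12.0 g/L / 38031 = 0.0003155 g/L = 0.316 μg/mL

0.316 μg/mL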